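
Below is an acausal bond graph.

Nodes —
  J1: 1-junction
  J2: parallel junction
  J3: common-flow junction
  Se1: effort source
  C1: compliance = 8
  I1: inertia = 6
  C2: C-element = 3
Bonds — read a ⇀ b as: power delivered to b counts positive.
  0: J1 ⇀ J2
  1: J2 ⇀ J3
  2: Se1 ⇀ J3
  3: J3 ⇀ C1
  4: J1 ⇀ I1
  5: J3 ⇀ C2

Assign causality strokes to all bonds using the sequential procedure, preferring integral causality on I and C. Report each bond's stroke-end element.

#0 stroke→J1
#1 stroke→J2
#2 stroke→J3
#3 stroke→J3
#4 stroke→I1
#5 stroke→J3

#2 stroke at J3  (Se1 (Se) sets effort on bond)
#3 stroke at J3  (prefer integral on C1)
#4 stroke at I1  (I1 outputs flow p/I1)
#0 stroke at J1  (common-f at J1 fixed by 4)
#1 stroke at J2  (J2: last free bond brings effort in)
#5 stroke at J3  (1-jn J3 has f-setter on 1)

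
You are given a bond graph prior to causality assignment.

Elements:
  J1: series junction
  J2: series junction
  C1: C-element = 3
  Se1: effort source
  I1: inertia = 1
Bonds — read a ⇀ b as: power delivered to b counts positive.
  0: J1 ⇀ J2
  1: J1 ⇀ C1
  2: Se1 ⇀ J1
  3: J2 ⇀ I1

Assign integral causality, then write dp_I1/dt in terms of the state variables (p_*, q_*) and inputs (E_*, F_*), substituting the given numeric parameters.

dp_I1/dt = E_Se1 - q_C1/3

#2 stroke→J1  (Se1 fixes effort; stroke away)
#1 stroke→J1  (C1: C, integral causality)
#0 stroke→J2  (J1: last free bond brings flow in)
#3 stroke→I1  (closing 1-jn rule on J2)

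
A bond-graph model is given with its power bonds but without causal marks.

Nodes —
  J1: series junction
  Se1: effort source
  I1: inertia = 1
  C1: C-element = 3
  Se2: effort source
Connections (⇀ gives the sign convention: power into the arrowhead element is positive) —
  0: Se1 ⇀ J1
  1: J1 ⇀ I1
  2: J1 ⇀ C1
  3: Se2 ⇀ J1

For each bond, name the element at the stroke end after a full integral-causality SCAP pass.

#0 →J1
#1 →I1
#2 →J1
#3 →J1

b0 stroke at J1  (Se1: effort source, stroke at far end)
b3 stroke at J1  (Se2 (Se) sets effort on bond)
b1 stroke at I1  (I1: I, integral causality)
b2 stroke at J1  (1-jn J1 has f-setter on 1)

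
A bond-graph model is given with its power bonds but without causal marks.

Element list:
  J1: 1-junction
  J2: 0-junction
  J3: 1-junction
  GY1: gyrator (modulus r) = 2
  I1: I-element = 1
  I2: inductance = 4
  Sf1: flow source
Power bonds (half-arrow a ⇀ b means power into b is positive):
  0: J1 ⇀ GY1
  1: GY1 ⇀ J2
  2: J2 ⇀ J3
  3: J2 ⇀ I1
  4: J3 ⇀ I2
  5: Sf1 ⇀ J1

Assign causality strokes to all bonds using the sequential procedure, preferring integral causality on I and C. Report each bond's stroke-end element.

b5 stroke at Sf1  (Sf1 fixes flow; stroke at Sf1)
b0 stroke at J1  (common-f at J1 fixed by 5)
b1 stroke at J2  (GY1 both-in/both-out from 0)
b2 stroke at J3  (0-jn J2 has e-setter on 1)
b3 stroke at I1  (J2: bond 1 brought effort, rest push out)
b4 stroke at I2  (J3 needs exactly one f-in)

#0 stroke at J1
#1 stroke at J2
#2 stroke at J3
#3 stroke at I1
#4 stroke at I2
#5 stroke at Sf1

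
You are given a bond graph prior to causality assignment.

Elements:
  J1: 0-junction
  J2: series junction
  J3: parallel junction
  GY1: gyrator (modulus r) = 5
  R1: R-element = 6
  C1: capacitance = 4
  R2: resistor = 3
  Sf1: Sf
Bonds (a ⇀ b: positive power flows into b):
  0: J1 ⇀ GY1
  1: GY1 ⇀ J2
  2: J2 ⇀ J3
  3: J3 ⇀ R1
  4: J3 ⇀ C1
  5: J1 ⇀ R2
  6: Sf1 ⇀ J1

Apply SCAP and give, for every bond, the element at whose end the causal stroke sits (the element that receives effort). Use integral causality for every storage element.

#6 →Sf1  (Sf1 (Sf) sets flow on bond)
#4 →J3  (prefer integral on C1)
#2 →J2  (common-e at J3 fixed by 4)
#3 →R1  (J3 effort already set via bond 4)
#1 →GY1  (J2 needs exactly one f-in)
#0 →GY1  (GY1 both-in/both-out from 1)
#5 →J1  (J1 needs exactly one e-in)

β0 stroke at GY1
β1 stroke at GY1
β2 stroke at J2
β3 stroke at R1
β4 stroke at J3
β5 stroke at J1
β6 stroke at Sf1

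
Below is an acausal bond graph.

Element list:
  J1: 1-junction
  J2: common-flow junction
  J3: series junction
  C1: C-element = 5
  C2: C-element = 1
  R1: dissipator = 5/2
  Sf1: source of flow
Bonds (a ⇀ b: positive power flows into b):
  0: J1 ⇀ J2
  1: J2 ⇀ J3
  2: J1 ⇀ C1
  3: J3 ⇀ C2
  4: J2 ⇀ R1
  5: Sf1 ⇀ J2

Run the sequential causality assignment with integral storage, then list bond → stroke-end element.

b0 →J2
b1 →J2
b2 →J1
b3 →J3
b4 →J2
b5 →Sf1

β5 |Sf1  (Sf1: flow source, stroke at near end)
β0 |J2  (common-f at J2 fixed by 5)
β1 |J2  (1-jn J2 has f-setter on 5)
β4 |J2  (J2 flow already set via bond 5)
β3 |J3  (1-jn J3 has f-setter on 1)
β2 |J1  (common-f at J1 fixed by 0)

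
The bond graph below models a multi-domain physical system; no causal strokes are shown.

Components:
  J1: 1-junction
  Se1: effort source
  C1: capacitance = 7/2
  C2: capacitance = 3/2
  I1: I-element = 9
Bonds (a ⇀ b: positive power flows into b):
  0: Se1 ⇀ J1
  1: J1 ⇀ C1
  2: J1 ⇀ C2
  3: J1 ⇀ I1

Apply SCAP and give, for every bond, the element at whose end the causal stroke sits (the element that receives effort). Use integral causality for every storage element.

β0 stroke→J1
β1 stroke→J1
β2 stroke→J1
β3 stroke→I1

#0 stroke at J1  (Se1 (Se) sets effort on bond)
#1 stroke at J1  (C1 outputs effort q/C1)
#2 stroke at J1  (C2 integral (e out))
#3 stroke at I1  (closing 1-jn rule on J1)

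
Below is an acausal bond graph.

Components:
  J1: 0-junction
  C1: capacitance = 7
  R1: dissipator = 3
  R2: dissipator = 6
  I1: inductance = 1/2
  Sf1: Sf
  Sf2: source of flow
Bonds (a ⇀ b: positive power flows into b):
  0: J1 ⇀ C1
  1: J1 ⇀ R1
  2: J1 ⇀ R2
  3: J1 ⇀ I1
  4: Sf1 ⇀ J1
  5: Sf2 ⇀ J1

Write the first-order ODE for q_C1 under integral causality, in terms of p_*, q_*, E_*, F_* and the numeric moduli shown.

dq_C1/dt = F_Sf1 + F_Sf2 - 2*p_I1 - q_C1/14

b4 stroke→Sf1  (Sf1 fixes flow; stroke at Sf1)
b5 stroke→Sf2  (Sf2: flow source, stroke at near end)
b0 stroke→J1  (C1 outputs effort q/C1)
b1 stroke→R1  (0-jn J1 has e-setter on 0)
b2 stroke→R2  (0-jn J1 has e-setter on 0)
b3 stroke→I1  (J1: bond 0 brought effort, rest push out)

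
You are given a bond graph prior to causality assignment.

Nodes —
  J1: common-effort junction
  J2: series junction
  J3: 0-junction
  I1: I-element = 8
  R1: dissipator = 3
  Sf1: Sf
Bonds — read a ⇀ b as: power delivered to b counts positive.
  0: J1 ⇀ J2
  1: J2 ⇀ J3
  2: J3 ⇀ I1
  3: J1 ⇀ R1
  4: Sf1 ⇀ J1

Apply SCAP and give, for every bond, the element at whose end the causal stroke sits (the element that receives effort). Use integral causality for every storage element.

bond 0 →J2
bond 1 →J3
bond 2 →I1
bond 3 →J1
bond 4 →Sf1

#4 |Sf1  (Sf1 fixes flow; stroke at Sf1)
#2 |I1  (I1: I, integral causality)
#1 |J3  (J3: last free bond brings effort in)
#0 |J2  (J2 flow already set via bond 1)
#3 |J1  (closing 0-jn rule on J1)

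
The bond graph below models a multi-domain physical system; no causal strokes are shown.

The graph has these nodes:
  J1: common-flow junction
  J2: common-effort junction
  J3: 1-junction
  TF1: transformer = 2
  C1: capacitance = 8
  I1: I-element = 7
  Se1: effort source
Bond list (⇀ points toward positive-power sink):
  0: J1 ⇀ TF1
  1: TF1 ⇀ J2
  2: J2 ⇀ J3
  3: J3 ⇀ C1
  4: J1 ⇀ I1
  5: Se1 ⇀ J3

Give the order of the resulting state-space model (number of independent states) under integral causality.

#5 stroke at J3  (source Se1 imposes e)
#3 stroke at J3  (C1 outputs effort q/C1)
#2 stroke at J2  (only one flow-in slot at J3)
#1 stroke at TF1  (0-jn J2 has e-setter on 2)
#0 stroke at J1  (TF TF1: opposite of bond 1)
#4 stroke at I1  (only one flow-in slot at J1)

2  (C1, I1 all integral)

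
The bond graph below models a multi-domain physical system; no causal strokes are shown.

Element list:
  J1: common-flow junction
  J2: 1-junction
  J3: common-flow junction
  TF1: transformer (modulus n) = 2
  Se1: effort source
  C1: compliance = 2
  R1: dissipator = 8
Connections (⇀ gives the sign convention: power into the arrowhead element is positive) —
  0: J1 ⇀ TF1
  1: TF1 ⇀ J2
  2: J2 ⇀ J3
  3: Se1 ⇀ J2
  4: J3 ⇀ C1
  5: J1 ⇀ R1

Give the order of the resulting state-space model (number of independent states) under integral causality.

1  (C1 all integral)

b3 stroke→J2  (Se1 (Se) sets effort on bond)
b4 stroke→J3  (C1: C, integral causality)
b2 stroke→J2  (J3 needs exactly one f-in)
b1 stroke→TF1  (closing 1-jn rule on J2)
b0 stroke→J1  (TF TF1: opposite of bond 1)
b5 stroke→R1  (J1 needs exactly one f-in)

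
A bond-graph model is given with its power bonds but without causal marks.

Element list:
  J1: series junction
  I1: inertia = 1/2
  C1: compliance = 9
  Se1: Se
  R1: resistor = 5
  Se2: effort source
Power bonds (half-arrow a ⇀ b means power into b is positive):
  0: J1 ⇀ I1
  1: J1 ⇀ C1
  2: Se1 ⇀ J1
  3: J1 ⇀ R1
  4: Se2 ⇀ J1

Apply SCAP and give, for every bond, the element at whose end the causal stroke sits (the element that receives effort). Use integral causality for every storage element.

b0 stroke at I1
b1 stroke at J1
b2 stroke at J1
b3 stroke at J1
b4 stroke at J1

b2 |J1  (Se1 (Se) sets effort on bond)
b4 |J1  (Se2 fixes effort; stroke away)
b0 |I1  (I1: I, integral causality)
b1 |J1  (J1: bond 0 brought flow, rest push out)
b3 |J1  (J1 flow already set via bond 0)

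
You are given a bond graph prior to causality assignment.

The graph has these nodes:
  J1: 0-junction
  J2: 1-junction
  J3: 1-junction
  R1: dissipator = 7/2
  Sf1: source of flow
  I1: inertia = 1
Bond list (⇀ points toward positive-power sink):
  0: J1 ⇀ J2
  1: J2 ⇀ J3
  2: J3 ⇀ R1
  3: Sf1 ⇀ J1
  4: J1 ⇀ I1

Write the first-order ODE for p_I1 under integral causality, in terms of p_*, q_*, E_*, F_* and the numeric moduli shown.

dp_I1/dt = 7*F_Sf1/2 - 7*p_I1/2

b3 stroke→Sf1  (Sf1: flow source, stroke at near end)
b4 stroke→I1  (prefer integral on I1)
b0 stroke→J1  (closing 0-jn rule on J1)
b1 stroke→J2  (common-f at J2 fixed by 0)
b2 stroke→J3  (common-f at J3 fixed by 1)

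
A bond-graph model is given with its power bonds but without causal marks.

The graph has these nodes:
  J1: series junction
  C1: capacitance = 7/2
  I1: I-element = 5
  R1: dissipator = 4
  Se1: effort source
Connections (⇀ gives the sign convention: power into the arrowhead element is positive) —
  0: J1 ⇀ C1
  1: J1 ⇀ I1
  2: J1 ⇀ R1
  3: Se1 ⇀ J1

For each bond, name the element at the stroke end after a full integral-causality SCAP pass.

b3 stroke→J1  (source Se1 imposes e)
b0 stroke→J1  (C1: C, integral causality)
b1 stroke→I1  (I1 outputs flow p/I1)
b2 stroke→J1  (1-jn J1 has f-setter on 1)

#0 stroke at J1
#1 stroke at I1
#2 stroke at J1
#3 stroke at J1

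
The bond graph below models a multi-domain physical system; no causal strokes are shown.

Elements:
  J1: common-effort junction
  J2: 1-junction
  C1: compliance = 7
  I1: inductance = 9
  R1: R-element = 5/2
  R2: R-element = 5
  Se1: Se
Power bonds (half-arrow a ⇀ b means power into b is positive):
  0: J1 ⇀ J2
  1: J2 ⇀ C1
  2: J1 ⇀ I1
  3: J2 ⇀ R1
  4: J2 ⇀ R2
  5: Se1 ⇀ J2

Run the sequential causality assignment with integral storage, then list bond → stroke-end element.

b0 |J1
b1 |J2
b2 |I1
b3 |J2
b4 |J2
b5 |J2

β5 stroke→J2  (Se1 (Se) sets effort on bond)
β1 stroke→J2  (C1 outputs effort q/C1)
β2 stroke→I1  (I1 outputs flow p/I1)
β0 stroke→J1  (J1 needs exactly one e-in)
β3 stroke→J2  (1-jn J2 has f-setter on 0)
β4 stroke→J2  (J2 flow already set via bond 0)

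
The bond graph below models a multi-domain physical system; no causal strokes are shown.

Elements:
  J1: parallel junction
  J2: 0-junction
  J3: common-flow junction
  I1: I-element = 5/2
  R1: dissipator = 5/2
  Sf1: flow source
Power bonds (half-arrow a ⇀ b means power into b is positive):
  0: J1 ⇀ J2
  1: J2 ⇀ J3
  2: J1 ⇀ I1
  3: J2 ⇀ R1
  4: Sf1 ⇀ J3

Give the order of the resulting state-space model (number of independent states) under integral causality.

β4 →Sf1  (Sf1: flow source, stroke at near end)
β1 →J3  (1-jn J3 has f-setter on 4)
β2 →I1  (I1: I, integral causality)
β0 →J1  (J1 needs exactly one e-in)
β3 →J2  (J2 needs exactly one e-in)

1  (I1 all integral)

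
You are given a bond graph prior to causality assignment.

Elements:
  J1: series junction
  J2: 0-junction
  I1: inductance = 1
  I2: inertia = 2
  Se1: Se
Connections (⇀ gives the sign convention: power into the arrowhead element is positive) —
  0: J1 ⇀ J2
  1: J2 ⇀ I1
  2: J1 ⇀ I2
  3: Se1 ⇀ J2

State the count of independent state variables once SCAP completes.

2  (I1, I2 all integral)

b3 stroke→J2  (Se1 (Se) sets effort on bond)
b0 stroke→J1  (J2 effort already set via bond 3)
b1 stroke→I1  (J2 effort already set via bond 3)
b2 stroke→I2  (J1 needs exactly one f-in)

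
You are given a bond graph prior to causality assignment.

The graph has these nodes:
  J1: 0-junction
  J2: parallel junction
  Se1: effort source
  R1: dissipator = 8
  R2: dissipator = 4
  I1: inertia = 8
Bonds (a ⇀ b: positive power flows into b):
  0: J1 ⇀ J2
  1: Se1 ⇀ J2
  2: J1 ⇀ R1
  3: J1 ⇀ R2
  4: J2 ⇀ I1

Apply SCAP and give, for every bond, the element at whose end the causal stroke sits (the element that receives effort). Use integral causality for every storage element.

β1 →J2  (Se1 (Se) sets effort on bond)
β0 →J1  (common-e at J2 fixed by 1)
β4 →I1  (J2 effort already set via bond 1)
β2 →R1  (common-e at J1 fixed by 0)
β3 →R2  (J1 effort already set via bond 0)

b0 |J1
b1 |J2
b2 |R1
b3 |R2
b4 |I1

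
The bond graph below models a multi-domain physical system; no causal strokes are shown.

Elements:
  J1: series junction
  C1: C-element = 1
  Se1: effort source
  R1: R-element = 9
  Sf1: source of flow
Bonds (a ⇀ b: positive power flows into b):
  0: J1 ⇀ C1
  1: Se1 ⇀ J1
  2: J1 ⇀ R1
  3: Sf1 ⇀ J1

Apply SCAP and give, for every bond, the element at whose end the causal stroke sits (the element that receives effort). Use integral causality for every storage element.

bond 1 →J1  (source Se1 imposes e)
bond 3 →Sf1  (source Sf1 imposes f)
bond 0 →J1  (J1: bond 3 brought flow, rest push out)
bond 2 →J1  (1-jn J1 has f-setter on 3)

bond 0 stroke→J1
bond 1 stroke→J1
bond 2 stroke→J1
bond 3 stroke→Sf1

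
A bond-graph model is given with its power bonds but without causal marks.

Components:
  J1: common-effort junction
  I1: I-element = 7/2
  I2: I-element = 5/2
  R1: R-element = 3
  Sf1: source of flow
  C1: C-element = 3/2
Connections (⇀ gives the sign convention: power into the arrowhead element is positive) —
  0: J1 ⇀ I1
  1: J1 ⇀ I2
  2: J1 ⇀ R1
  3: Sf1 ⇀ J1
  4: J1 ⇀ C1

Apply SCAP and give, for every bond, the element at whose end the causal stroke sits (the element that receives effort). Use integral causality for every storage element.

#0 →I1
#1 →I2
#2 →R1
#3 →Sf1
#4 →J1

#3 stroke at Sf1  (source Sf1 imposes f)
#0 stroke at I1  (prefer integral on I1)
#1 stroke at I2  (prefer integral on I2)
#4 stroke at J1  (C1: C, integral causality)
#2 stroke at R1  (0-jn J1 has e-setter on 4)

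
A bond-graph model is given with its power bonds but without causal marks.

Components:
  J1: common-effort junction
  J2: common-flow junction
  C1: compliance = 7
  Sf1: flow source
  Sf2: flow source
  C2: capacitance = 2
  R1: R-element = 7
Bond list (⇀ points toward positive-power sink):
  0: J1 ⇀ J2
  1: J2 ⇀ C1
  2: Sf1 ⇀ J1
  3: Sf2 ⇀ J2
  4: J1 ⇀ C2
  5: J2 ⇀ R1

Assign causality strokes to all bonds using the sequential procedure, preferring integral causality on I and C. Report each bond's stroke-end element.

bond 0 stroke→J2
bond 1 stroke→J2
bond 2 stroke→Sf1
bond 3 stroke→Sf2
bond 4 stroke→J1
bond 5 stroke→J2

b2 |Sf1  (Sf1 (Sf) sets flow on bond)
b3 |Sf2  (Sf2 (Sf) sets flow on bond)
b0 |J2  (common-f at J2 fixed by 3)
b1 |J2  (1-jn J2 has f-setter on 3)
b5 |J2  (J2: bond 3 brought flow, rest push out)
b4 |J1  (J1: last free bond brings effort in)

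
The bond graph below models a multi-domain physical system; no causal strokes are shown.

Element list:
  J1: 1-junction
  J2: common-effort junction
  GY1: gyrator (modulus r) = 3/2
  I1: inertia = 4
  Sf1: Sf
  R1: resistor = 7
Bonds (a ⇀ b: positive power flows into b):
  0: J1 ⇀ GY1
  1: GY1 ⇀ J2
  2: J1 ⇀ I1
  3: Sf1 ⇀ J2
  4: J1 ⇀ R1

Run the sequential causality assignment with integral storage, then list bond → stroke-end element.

b3 stroke at Sf1  (Sf1: flow source, stroke at near end)
b1 stroke at J2  (J2 needs exactly one e-in)
b0 stroke at J1  (GY1 both-in/both-out from 1)
b2 stroke at I1  (I1: I, integral causality)
b4 stroke at J1  (J1 flow already set via bond 2)

β0 stroke→J1
β1 stroke→J2
β2 stroke→I1
β3 stroke→Sf1
β4 stroke→J1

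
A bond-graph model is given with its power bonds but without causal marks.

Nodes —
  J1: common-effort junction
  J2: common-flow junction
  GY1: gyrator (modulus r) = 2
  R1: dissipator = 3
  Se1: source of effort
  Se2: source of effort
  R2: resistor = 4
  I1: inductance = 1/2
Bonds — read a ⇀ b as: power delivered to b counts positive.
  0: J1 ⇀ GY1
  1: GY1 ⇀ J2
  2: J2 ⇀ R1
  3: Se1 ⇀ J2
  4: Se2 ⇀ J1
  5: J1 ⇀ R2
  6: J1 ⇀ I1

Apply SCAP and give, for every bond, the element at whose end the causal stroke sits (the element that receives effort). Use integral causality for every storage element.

#3 →J2  (Se1: effort source, stroke at far end)
#4 →J1  (Se2 (Se) sets effort on bond)
#0 →GY1  (common-e at J1 fixed by 4)
#5 →R2  (0-jn J1 has e-setter on 4)
#6 →I1  (J1 effort already set via bond 4)
#1 →GY1  (GY1 both-in/both-out from 0)
#2 →J2  (1-jn J2 has f-setter on 1)

β0 stroke at GY1
β1 stroke at GY1
β2 stroke at J2
β3 stroke at J2
β4 stroke at J1
β5 stroke at R2
β6 stroke at I1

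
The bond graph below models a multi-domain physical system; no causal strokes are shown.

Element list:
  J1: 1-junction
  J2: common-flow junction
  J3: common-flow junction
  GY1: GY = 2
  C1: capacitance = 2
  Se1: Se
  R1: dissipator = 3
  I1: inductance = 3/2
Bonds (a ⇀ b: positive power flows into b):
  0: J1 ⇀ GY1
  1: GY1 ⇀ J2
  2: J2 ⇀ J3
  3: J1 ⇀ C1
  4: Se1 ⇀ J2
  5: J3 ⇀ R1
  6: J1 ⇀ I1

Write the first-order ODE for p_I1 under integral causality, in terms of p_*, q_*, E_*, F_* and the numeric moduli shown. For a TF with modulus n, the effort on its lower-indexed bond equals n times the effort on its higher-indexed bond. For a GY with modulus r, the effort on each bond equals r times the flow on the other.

dp_I1/dt = -2*E_Se1/3 - 8*p_I1/9 - q_C1/2

#4 stroke→J2  (Se1: effort source, stroke at far end)
#3 stroke→J1  (C1: C, integral causality)
#6 stroke→I1  (I1: I, integral causality)
#0 stroke→J1  (common-f at J1 fixed by 6)
#1 stroke→J2  (GY GY1: same side as bond 0)
#2 stroke→J3  (J2 needs exactly one f-in)
#5 stroke→R1  (J3: last free bond brings flow in)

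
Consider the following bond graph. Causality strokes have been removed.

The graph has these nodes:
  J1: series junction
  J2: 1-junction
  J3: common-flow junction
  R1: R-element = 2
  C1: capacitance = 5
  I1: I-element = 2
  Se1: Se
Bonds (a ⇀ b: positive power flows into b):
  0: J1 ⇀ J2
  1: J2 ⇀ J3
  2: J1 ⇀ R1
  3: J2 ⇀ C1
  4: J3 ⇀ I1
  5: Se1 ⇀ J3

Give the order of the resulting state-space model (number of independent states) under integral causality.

2  (C1, I1 all integral)

β5 stroke→J3  (Se1: effort source, stroke at far end)
β3 stroke→J2  (prefer integral on C1)
β4 stroke→I1  (I1 outputs flow p/I1)
β1 stroke→J3  (J3 flow already set via bond 4)
β0 stroke→J2  (J2 flow already set via bond 1)
β2 stroke→J1  (common-f at J1 fixed by 0)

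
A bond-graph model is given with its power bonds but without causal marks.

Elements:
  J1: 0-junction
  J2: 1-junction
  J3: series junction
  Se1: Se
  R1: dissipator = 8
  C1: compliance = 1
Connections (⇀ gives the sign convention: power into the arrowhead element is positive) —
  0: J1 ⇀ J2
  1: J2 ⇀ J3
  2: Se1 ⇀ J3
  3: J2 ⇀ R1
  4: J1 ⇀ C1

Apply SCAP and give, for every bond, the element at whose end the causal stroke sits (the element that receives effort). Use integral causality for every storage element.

b0 stroke at J2
b1 stroke at J2
b2 stroke at J3
b3 stroke at R1
b4 stroke at J1

#2 stroke at J3  (Se1 fixes effort; stroke away)
#1 stroke at J2  (J3 needs exactly one f-in)
#4 stroke at J1  (C1 integral (e out))
#0 stroke at J2  (common-e at J1 fixed by 4)
#3 stroke at R1  (J2 needs exactly one f-in)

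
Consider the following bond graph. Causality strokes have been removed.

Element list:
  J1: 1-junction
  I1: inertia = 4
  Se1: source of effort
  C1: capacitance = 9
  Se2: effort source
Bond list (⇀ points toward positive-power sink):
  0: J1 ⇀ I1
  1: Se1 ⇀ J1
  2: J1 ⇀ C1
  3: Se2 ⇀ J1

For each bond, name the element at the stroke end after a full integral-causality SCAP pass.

#0 |I1
#1 |J1
#2 |J1
#3 |J1

b1 →J1  (source Se1 imposes e)
b3 →J1  (Se2 fixes effort; stroke away)
b0 →I1  (I1: I, integral causality)
b2 →J1  (J1 flow already set via bond 0)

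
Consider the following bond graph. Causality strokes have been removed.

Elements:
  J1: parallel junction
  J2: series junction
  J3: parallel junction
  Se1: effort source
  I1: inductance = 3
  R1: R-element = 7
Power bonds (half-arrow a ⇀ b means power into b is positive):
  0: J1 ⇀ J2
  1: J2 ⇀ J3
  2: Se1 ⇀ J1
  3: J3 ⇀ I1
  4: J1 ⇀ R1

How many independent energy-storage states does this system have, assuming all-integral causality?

#2 stroke→J1  (Se1 fixes effort; stroke away)
#0 stroke→J2  (common-e at J1 fixed by 2)
#4 stroke→R1  (J1: bond 2 brought effort, rest push out)
#1 stroke→J3  (J2 needs exactly one f-in)
#3 stroke→I1  (0-jn J3 has e-setter on 1)

1  (I1 all integral)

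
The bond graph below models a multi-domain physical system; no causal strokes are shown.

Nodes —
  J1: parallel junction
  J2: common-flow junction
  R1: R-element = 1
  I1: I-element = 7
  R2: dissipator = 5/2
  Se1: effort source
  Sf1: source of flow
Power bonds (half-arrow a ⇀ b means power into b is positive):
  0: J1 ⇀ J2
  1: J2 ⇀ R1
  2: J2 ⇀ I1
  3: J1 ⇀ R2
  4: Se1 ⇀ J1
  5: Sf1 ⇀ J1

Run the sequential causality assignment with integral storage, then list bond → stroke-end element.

#0 |J2
#1 |J2
#2 |I1
#3 |R2
#4 |J1
#5 |Sf1

b4 stroke at J1  (Se1 (Se) sets effort on bond)
b5 stroke at Sf1  (Sf1 fixes flow; stroke at Sf1)
b0 stroke at J2  (J1: bond 4 brought effort, rest push out)
b3 stroke at R2  (J1: bond 4 brought effort, rest push out)
b2 stroke at I1  (prefer integral on I1)
b1 stroke at J2  (J2 flow already set via bond 2)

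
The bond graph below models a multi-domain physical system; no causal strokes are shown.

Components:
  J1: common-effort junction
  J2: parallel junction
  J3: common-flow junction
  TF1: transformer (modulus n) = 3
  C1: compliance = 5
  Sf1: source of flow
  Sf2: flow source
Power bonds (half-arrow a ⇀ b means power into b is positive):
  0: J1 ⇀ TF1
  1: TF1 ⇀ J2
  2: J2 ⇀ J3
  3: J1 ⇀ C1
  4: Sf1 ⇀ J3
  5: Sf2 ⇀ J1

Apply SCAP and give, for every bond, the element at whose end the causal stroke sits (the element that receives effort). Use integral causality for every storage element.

β0 →TF1
β1 →J2
β2 →J3
β3 →J1
β4 →Sf1
β5 →Sf2

b4 stroke→Sf1  (Sf1: flow source, stroke at near end)
b5 stroke→Sf2  (Sf2: flow source, stroke at near end)
b2 stroke→J3  (1-jn J3 has f-setter on 4)
b1 stroke→J2  (closing 0-jn rule on J2)
b0 stroke→TF1  (TF1: transformer flips bond 1)
b3 stroke→J1  (J1 needs exactly one e-in)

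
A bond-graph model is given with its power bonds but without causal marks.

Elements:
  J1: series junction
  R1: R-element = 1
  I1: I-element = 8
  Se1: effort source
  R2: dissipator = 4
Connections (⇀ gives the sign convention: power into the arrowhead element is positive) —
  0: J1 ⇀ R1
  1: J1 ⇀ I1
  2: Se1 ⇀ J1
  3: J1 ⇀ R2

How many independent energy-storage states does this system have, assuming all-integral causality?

#2 |J1  (Se1 (Se) sets effort on bond)
#1 |I1  (I1 integral (f out))
#0 |J1  (1-jn J1 has f-setter on 1)
#3 |J1  (J1 flow already set via bond 1)

1  (I1 all integral)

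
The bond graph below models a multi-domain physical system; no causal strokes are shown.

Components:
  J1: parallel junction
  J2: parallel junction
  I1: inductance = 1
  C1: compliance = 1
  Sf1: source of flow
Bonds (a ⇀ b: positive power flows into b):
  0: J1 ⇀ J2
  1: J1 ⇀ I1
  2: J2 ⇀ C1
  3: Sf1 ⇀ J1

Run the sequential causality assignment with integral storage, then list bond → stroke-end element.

#0 |J1
#1 |I1
#2 |J2
#3 |Sf1

b3 stroke→Sf1  (Sf1 fixes flow; stroke at Sf1)
b1 stroke→I1  (I1 outputs flow p/I1)
b0 stroke→J1  (J1: last free bond brings effort in)
b2 stroke→J2  (only one effort-in slot at J2)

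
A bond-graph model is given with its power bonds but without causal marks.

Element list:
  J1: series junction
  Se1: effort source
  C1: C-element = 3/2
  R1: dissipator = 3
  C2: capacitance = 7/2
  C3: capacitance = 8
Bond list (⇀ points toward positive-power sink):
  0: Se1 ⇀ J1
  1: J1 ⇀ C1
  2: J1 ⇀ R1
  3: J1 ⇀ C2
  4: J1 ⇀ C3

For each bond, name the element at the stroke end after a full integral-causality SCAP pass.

bond 0 |J1
bond 1 |J1
bond 2 |R1
bond 3 |J1
bond 4 |J1

b0 stroke at J1  (Se1 (Se) sets effort on bond)
b1 stroke at J1  (C1: C, integral causality)
b3 stroke at J1  (prefer integral on C2)
b4 stroke at J1  (C3 outputs effort q/C3)
b2 stroke at R1  (only one flow-in slot at J1)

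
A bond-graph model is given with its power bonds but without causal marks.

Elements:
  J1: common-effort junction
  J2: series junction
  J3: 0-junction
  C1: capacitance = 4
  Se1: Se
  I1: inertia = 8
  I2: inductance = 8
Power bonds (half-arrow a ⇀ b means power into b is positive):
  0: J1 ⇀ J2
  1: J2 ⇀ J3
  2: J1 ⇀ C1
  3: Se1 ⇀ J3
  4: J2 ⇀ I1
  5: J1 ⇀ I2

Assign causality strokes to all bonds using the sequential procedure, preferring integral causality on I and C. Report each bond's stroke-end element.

bond 0 |J2
bond 1 |J2
bond 2 |J1
bond 3 |J3
bond 4 |I1
bond 5 |I2

#3 →J3  (source Se1 imposes e)
#1 →J2  (0-jn J3 has e-setter on 3)
#2 →J1  (C1 integral (e out))
#0 →J2  (J1: bond 2 brought effort, rest push out)
#5 →I2  (0-jn J1 has e-setter on 2)
#4 →I1  (J2: last free bond brings flow in)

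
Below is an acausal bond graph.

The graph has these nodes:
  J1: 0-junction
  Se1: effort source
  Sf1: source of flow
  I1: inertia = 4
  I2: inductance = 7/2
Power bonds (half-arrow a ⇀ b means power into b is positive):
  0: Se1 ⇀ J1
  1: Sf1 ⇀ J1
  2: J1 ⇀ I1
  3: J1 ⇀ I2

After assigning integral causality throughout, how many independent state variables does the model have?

2  (I1, I2 all integral)

#0 |J1  (Se1 fixes effort; stroke away)
#1 |Sf1  (source Sf1 imposes f)
#2 |I1  (0-jn J1 has e-setter on 0)
#3 |I2  (J1: bond 0 brought effort, rest push out)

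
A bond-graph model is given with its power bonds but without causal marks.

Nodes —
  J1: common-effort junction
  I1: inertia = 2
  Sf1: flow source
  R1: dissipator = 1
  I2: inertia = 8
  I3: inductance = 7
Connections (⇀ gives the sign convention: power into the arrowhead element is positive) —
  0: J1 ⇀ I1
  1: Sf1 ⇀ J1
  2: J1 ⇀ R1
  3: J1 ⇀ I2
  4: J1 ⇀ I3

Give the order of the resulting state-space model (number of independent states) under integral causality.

3  (I1, I2, I3 all integral)

bond 1 |Sf1  (Sf1 (Sf) sets flow on bond)
bond 0 |I1  (I1: I, integral causality)
bond 3 |I2  (I2 integral (f out))
bond 4 |I3  (prefer integral on I3)
bond 2 |J1  (J1: last free bond brings effort in)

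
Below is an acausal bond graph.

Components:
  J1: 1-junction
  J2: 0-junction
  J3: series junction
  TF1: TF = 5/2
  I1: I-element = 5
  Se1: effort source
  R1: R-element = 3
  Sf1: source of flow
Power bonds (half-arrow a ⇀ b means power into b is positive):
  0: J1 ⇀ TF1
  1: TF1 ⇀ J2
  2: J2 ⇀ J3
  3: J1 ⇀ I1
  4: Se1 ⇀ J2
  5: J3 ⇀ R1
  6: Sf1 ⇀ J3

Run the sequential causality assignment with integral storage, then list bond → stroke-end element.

β4 stroke→J2  (source Se1 imposes e)
β6 stroke→Sf1  (Sf1 fixes flow; stroke at Sf1)
β1 stroke→TF1  (J2 effort already set via bond 4)
β2 stroke→J3  (J2: bond 4 brought effort, rest push out)
β5 stroke→J3  (J3: bond 6 brought flow, rest push out)
β0 stroke→J1  (TF TF1: opposite of bond 1)
β3 stroke→I1  (closing 1-jn rule on J1)

b0 stroke at J1
b1 stroke at TF1
b2 stroke at J3
b3 stroke at I1
b4 stroke at J2
b5 stroke at J3
b6 stroke at Sf1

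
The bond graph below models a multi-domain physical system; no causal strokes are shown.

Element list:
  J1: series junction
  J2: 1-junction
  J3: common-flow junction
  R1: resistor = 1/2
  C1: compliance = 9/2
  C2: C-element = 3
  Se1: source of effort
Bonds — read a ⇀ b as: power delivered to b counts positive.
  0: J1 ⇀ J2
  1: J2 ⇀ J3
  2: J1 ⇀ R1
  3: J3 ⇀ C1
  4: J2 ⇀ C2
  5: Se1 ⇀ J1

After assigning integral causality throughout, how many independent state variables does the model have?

2  (C1, C2 all integral)

bond 5 stroke at J1  (Se1 (Se) sets effort on bond)
bond 3 stroke at J3  (C1 outputs effort q/C1)
bond 1 stroke at J2  (only one flow-in slot at J3)
bond 4 stroke at J2  (C2 outputs effort q/C2)
bond 0 stroke at J1  (J2 needs exactly one f-in)
bond 2 stroke at R1  (only one flow-in slot at J1)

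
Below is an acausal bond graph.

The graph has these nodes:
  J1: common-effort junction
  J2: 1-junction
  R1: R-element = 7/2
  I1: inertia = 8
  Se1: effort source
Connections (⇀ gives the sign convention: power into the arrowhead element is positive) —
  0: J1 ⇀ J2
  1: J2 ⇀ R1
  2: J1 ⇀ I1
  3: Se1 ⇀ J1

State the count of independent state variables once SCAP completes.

β3 →J1  (Se1 fixes effort; stroke away)
β0 →J2  (J1: bond 3 brought effort, rest push out)
β2 →I1  (J1: bond 3 brought effort, rest push out)
β1 →R1  (J2: last free bond brings flow in)

1  (I1 all integral)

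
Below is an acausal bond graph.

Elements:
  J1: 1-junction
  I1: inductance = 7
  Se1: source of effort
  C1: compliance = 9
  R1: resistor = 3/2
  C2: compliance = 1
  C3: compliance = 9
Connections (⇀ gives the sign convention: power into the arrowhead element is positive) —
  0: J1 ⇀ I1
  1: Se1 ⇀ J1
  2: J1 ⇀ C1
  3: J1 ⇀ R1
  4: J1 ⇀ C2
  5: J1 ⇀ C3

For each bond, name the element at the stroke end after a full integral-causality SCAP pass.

#0 stroke at I1
#1 stroke at J1
#2 stroke at J1
#3 stroke at J1
#4 stroke at J1
#5 stroke at J1

bond 1 →J1  (Se1 (Se) sets effort on bond)
bond 0 →I1  (I1 integral (f out))
bond 2 →J1  (1-jn J1 has f-setter on 0)
bond 3 →J1  (common-f at J1 fixed by 0)
bond 4 →J1  (J1 flow already set via bond 0)
bond 5 →J1  (J1: bond 0 brought flow, rest push out)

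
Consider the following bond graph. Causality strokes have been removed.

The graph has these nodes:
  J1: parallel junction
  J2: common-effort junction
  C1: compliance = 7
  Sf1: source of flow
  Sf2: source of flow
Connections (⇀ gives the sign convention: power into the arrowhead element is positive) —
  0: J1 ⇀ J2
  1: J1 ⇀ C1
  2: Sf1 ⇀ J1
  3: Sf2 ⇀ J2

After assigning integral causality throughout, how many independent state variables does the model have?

bond 2 |Sf1  (Sf1 fixes flow; stroke at Sf1)
bond 3 |Sf2  (source Sf2 imposes f)
bond 0 |J2  (J2 needs exactly one e-in)
bond 1 |J1  (closing 0-jn rule on J1)

1  (C1 all integral)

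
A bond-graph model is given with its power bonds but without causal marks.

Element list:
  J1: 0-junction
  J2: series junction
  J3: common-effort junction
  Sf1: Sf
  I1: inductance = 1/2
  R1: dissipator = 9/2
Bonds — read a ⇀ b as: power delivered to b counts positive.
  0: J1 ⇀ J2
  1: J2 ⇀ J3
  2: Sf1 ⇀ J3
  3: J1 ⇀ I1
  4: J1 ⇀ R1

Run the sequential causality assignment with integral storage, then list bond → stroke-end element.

β2 →Sf1  (source Sf1 imposes f)
β1 →J3  (J3: last free bond brings effort in)
β0 →J2  (J2: bond 1 brought flow, rest push out)
β3 →I1  (I1: I, integral causality)
β4 →J1  (J1: last free bond brings effort in)

bond 0 |J2
bond 1 |J3
bond 2 |Sf1
bond 3 |I1
bond 4 |J1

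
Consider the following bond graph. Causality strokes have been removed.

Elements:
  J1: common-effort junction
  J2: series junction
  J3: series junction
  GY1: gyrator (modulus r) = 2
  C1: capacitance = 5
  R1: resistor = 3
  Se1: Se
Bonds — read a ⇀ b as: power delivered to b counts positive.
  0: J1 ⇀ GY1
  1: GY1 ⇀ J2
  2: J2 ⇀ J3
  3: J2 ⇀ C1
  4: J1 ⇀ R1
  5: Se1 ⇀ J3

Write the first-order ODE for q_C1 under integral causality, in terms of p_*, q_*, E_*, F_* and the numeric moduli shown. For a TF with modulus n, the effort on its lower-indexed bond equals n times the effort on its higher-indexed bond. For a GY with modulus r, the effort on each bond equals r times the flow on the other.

dq_C1/dt = 3*E_Se1/4 - 3*q_C1/20

bond 5 stroke at J3  (Se1 fixes effort; stroke away)
bond 2 stroke at J2  (only one flow-in slot at J3)
bond 3 stroke at J2  (C1 outputs effort q/C1)
bond 1 stroke at GY1  (J2: last free bond brings flow in)
bond 0 stroke at GY1  (GY1: gyrator matches bond 1)
bond 4 stroke at J1  (closing 0-jn rule on J1)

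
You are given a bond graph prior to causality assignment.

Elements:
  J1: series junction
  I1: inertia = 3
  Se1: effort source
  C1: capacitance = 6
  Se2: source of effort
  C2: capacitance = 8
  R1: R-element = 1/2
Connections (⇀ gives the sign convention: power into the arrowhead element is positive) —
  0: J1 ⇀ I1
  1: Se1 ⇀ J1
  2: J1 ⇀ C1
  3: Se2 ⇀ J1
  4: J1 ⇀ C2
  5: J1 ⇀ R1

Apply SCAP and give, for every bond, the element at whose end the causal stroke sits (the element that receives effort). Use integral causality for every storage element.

b1 stroke→J1  (source Se1 imposes e)
b3 stroke→J1  (Se2: effort source, stroke at far end)
b0 stroke→I1  (I1 integral (f out))
b2 stroke→J1  (J1 flow already set via bond 0)
b4 stroke→J1  (common-f at J1 fixed by 0)
b5 stroke→J1  (1-jn J1 has f-setter on 0)

bond 0 |I1
bond 1 |J1
bond 2 |J1
bond 3 |J1
bond 4 |J1
bond 5 |J1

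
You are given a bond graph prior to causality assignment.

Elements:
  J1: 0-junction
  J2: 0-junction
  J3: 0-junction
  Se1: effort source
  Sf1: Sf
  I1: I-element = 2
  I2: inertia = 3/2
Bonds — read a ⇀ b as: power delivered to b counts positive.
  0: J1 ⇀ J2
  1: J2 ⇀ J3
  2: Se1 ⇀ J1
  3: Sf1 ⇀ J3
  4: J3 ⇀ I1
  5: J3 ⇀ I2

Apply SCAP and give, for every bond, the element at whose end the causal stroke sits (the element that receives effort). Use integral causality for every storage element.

β2 stroke at J1  (Se1 fixes effort; stroke away)
β3 stroke at Sf1  (Sf1 fixes flow; stroke at Sf1)
β0 stroke at J2  (common-e at J1 fixed by 2)
β1 stroke at J3  (0-jn J2 has e-setter on 0)
β4 stroke at I1  (J3: bond 1 brought effort, rest push out)
β5 stroke at I2  (0-jn J3 has e-setter on 1)

bond 0 stroke→J2
bond 1 stroke→J3
bond 2 stroke→J1
bond 3 stroke→Sf1
bond 4 stroke→I1
bond 5 stroke→I2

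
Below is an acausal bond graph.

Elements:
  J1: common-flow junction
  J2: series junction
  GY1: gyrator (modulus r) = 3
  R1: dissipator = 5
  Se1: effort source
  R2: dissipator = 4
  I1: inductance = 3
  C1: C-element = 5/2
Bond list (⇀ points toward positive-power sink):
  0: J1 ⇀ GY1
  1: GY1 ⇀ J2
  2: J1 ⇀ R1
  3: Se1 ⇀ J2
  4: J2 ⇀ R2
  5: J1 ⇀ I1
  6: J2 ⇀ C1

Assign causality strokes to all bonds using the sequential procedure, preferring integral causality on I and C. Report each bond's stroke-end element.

b3 stroke at J2  (source Se1 imposes e)
b5 stroke at I1  (I1 outputs flow p/I1)
b0 stroke at J1  (J1 flow already set via bond 5)
b2 stroke at J1  (common-f at J1 fixed by 5)
b1 stroke at J2  (through GY1, causality inverts; strokes same side of GY1)
b6 stroke at J2  (C1: C, integral causality)
b4 stroke at R2  (J2 needs exactly one f-in)

β0 stroke→J1
β1 stroke→J2
β2 stroke→J1
β3 stroke→J2
β4 stroke→R2
β5 stroke→I1
β6 stroke→J2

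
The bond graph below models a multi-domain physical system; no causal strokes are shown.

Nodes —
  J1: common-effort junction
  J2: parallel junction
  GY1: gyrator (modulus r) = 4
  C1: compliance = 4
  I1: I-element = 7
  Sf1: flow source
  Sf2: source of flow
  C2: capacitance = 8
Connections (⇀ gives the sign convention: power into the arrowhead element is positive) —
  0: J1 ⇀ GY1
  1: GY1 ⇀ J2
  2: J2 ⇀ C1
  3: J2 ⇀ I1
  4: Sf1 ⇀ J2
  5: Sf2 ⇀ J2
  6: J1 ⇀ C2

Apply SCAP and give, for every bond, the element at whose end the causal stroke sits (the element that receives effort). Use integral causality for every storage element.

#4 stroke→Sf1  (Sf1: flow source, stroke at near end)
#5 stroke→Sf2  (Sf2 (Sf) sets flow on bond)
#2 stroke→J2  (C1 integral (e out))
#1 stroke→GY1  (J2 effort already set via bond 2)
#3 stroke→I1  (common-e at J2 fixed by 2)
#0 stroke→GY1  (GY1: gyrator matches bond 1)
#6 stroke→J1  (only one effort-in slot at J1)

bond 0 stroke at GY1
bond 1 stroke at GY1
bond 2 stroke at J2
bond 3 stroke at I1
bond 4 stroke at Sf1
bond 5 stroke at Sf2
bond 6 stroke at J1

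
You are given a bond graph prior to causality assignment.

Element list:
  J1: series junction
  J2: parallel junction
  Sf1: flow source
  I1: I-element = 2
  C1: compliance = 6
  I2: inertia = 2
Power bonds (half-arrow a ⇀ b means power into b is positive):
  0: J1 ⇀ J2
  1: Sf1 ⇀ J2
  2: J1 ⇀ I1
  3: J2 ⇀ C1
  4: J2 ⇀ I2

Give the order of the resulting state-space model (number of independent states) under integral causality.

bond 1 stroke at Sf1  (Sf1 (Sf) sets flow on bond)
bond 2 stroke at I1  (I1 outputs flow p/I1)
bond 0 stroke at J1  (1-jn J1 has f-setter on 2)
bond 3 stroke at J2  (C1 outputs effort q/C1)
bond 4 stroke at I2  (J2 effort already set via bond 3)

3  (C1, I1, I2 all integral)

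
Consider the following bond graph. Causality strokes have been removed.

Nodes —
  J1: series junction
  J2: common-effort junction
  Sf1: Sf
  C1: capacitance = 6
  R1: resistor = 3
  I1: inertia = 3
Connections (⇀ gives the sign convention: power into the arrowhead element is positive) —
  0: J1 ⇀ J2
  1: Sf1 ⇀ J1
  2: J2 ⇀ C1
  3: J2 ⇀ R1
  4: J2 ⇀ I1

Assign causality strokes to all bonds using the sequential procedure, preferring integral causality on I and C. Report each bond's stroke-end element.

β1 →Sf1  (Sf1 fixes flow; stroke at Sf1)
β0 →J1  (1-jn J1 has f-setter on 1)
β2 →J2  (C1: C, integral causality)
β3 →R1  (common-e at J2 fixed by 2)
β4 →I1  (common-e at J2 fixed by 2)

b0 stroke→J1
b1 stroke→Sf1
b2 stroke→J2
b3 stroke→R1
b4 stroke→I1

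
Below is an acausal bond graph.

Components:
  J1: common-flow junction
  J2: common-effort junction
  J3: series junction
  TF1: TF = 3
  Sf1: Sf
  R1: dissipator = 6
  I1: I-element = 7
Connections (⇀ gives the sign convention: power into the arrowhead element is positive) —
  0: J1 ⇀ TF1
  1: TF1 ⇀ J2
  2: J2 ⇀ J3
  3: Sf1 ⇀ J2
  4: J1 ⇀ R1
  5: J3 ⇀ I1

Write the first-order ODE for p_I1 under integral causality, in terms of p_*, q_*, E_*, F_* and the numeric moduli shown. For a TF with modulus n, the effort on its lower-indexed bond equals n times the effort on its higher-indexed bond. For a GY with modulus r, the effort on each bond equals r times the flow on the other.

β3 stroke at Sf1  (Sf1 (Sf) sets flow on bond)
β5 stroke at I1  (I1: I, integral causality)
β2 stroke at J3  (common-f at J3 fixed by 5)
β1 stroke at J2  (closing 0-jn rule on J2)
β0 stroke at TF1  (TF TF1: opposite of bond 1)
β4 stroke at J1  (1-jn J1 has f-setter on 0)

dp_I1/dt = 2*F_Sf1/3 - 2*p_I1/21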